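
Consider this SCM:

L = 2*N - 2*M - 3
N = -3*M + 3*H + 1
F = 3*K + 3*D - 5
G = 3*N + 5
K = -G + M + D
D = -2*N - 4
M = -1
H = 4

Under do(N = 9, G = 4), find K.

-27

Under do(N = 9, G = 4), each intervened variable's structural equation is replaced by its fixed value.
D = -2*N - 4  [with N=9]  = -22
K = -G + M + D  [with G=4, M=-1, D=-22]  = -27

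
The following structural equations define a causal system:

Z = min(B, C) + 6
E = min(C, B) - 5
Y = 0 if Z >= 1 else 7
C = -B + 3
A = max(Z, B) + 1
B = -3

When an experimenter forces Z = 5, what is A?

The intervention breaks the incoming arrows to Z: Z = min(B, C) + 6 no longer applies, and Z = 5.
A = max(Z, B) + 1  [with Z=5, B=-3]  = 6

6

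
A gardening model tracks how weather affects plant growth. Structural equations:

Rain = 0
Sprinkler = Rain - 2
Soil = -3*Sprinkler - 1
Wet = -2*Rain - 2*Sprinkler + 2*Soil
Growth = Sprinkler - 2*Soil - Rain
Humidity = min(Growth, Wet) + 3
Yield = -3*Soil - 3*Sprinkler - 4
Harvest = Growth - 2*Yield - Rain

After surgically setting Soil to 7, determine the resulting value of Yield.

-19

The intervention breaks the incoming arrows to Soil: Soil = -3*Sprinkler - 1 no longer applies, and Soil = 7.
Sprinkler = Rain - 2  [with Rain=0]  = -2
Yield = -3*Soil - 3*Sprinkler - 4  [with Soil=7, Sprinkler=-2]  = -19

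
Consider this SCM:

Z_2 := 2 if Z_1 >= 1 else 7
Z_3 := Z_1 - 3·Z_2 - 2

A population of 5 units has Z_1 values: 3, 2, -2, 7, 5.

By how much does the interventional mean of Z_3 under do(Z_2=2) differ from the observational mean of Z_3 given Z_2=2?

-1.25

Every unit gets Z_2=2 under the intervention. Z_3 values become -5, -6, -10, -1, -3; E[Z_3|do(Z_2=2)] = -5.
Observing Z_2=2 restricts to units where Z_2's equation naturally yields 2: Z_1 ∈ {3, 2, 7, 5}. In that subpopulation Z_3 = -5, -6, -1, -3, mean -3.75.
Difference = -5 − (-3.75) = -1.25.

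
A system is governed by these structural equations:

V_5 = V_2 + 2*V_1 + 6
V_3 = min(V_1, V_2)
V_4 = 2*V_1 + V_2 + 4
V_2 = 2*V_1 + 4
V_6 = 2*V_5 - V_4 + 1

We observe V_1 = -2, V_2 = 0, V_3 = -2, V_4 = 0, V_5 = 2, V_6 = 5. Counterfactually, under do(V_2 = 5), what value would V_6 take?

10

Under do(V_2=5), the mechanism V_2 = 2*V_1 + 4 is discarded; V_2 is fixed at 5.
V_4 = 2*V_1 + V_2 + 4  [with V_1=-2, V_2=5]  = 5
V_5 = V_2 + 2*V_1 + 6  [with V_2=5, V_1=-2]  = 7
V_6 = 2*V_5 - V_4 + 1  [with V_5=7, V_4=5]  = 10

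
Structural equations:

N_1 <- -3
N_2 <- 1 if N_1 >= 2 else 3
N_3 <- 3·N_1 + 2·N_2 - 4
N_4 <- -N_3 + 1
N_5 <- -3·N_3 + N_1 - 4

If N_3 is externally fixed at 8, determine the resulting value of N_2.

3

Under do(N_3=8), the mechanism N_3 <- 3·N_1 + 2·N_2 - 4 is discarded; N_3 is fixed at 8.
Since N_2 is not a descendant of the intervened variable, it is unaffected.
N_2 = 1 if N_1 >= 2 else 3  [with N_1=-3]  = 3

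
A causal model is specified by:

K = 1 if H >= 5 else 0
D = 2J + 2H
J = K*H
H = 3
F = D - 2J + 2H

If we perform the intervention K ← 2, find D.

18

Under do(K=2), the mechanism K = 1 if H >= 5 else 0 is discarded; K is fixed at 2.
J = K*H  [with K=2, H=3]  = 6
D = 2J + 2H  [with J=6, H=3]  = 18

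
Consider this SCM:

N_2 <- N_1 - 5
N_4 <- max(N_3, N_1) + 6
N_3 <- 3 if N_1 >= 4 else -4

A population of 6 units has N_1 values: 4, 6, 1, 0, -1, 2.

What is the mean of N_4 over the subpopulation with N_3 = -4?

E[N_4|N_3=-4] averages over only the 4 units with N_3=-4 (N_1 = 1, 0, -1, 2): N_4 = 7, 6, 5, 8, mean 6.5.

6.5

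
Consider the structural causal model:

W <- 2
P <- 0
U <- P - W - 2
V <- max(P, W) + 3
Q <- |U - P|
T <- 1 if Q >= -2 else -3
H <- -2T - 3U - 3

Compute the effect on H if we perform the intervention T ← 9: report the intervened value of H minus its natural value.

-16

Intervening sets T = 9 and removes its equation (T <- 1 if Q >= -2 else -3).
U = P - W - 2  [with P=0, W=2]  = -4
H = -2T - 3U - 3  [with T=9, U=-4]  = -9
Without intervention: U = P - W - 2  [with P=0, W=2]  = -4; Q = |U - P|  [with U=-4, P=0]  = 4; T = 1 if Q >= -2 else -3  [with Q=4]  = 1; H = -2T - 3U - 3  [with T=1, U=-4]  = 7.
Change = -9 − 7 = -16.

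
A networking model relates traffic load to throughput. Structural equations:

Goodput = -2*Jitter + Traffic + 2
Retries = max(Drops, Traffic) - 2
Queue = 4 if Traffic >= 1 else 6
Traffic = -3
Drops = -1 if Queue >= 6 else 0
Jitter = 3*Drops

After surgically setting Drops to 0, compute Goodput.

-1

The intervention breaks the incoming arrows to Drops: Drops = -1 if Queue >= 6 else 0 no longer applies, and Drops = 0.
Jitter = 3*Drops  [with Drops=0]  = 0
Goodput = -2*Jitter + Traffic + 2  [with Jitter=0, Traffic=-3]  = -1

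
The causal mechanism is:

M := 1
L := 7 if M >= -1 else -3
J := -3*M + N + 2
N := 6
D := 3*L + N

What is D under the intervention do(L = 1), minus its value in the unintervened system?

-18

Intervening sets L = 1 and removes its equation (L := 7 if M >= -1 else -3).
D = 3*L + N  [with L=1, N=6]  = 9
Without intervention: L = 7 if M >= -1 else -3  [with M=1]  = 7; D = 3*L + N  [with L=7, N=6]  = 27.
Change = 9 − 27 = -18.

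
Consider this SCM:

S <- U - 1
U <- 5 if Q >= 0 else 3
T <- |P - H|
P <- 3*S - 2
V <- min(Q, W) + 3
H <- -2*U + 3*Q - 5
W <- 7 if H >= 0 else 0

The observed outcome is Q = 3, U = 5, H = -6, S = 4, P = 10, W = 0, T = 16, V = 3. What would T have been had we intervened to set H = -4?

14

The intervention breaks the incoming arrows to H: H <- -2*U + 3*Q - 5 no longer applies, and H = -4.
U = 5 if Q >= 0 else 3  [with Q=3]  = 5
S = U - 1  [with U=5]  = 4
P = 3*S - 2  [with S=4]  = 10
T = |P - H|  [with P=10, H=-4]  = 14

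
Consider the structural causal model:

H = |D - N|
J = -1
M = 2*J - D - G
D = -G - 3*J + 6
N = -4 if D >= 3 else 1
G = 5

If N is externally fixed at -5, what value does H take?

The intervention breaks the incoming arrows to N: N = -4 if D >= 3 else 1 no longer applies, and N = -5.
D = -G - 3*J + 6  [with G=5, J=-1]  = 4
H = |D - N|  [with D=4, N=-5]  = 9

9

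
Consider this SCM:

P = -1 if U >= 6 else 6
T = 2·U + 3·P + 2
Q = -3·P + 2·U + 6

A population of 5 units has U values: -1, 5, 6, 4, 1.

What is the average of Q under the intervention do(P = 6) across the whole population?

do(P=6) breaks P's dependence on U. With P=6 fixed, Q across the units is -14, -2, 0, -4, -10, mean -6.

-6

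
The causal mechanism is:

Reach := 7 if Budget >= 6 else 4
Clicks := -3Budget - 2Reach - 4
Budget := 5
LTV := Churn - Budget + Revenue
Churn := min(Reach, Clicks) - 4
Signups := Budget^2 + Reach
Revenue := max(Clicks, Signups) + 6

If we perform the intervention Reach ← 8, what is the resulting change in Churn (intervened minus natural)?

-8

do(Reach=8) replaces the equation Reach := 7 if Budget >= 6 else 4 with the constant Reach = 8.
Clicks = -3Budget - 2Reach - 4  [with Budget=5, Reach=8]  = -35
Churn = min(Reach, Clicks) - 4  [with Reach=8, Clicks=-35]  = -39
Without intervention: Reach = 7 if Budget >= 6 else 4  [with Budget=5]  = 4; Clicks = -3Budget - 2Reach - 4  [with Budget=5, Reach=4]  = -27; Churn = min(Reach, Clicks) - 4  [with Reach=4, Clicks=-27]  = -31.
Change = -39 − (-31) = -8.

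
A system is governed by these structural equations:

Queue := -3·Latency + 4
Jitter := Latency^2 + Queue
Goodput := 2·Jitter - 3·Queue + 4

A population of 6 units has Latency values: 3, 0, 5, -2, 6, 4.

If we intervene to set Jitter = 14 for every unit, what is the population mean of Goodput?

Under do(Jitter=14), Jitter's equation is replaced by Jitter=14 for every unit. Per-unit Goodput: 47, 20, 65, 2, 74, 56. Mean = 44.

44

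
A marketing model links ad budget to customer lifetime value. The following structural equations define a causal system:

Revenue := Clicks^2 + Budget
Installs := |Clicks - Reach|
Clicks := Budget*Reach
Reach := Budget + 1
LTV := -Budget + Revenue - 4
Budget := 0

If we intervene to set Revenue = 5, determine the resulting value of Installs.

The intervention breaks the incoming arrows to Revenue: Revenue := Clicks^2 + Budget no longer applies, and Revenue = 5.
Since Installs is not a descendant of the intervened variable, it is unaffected.
Reach = Budget + 1  [with Budget=0]  = 1
Clicks = Budget*Reach  [with Budget=0, Reach=1]  = 0
Installs = |Clicks - Reach|  [with Clicks=0, Reach=1]  = 1

1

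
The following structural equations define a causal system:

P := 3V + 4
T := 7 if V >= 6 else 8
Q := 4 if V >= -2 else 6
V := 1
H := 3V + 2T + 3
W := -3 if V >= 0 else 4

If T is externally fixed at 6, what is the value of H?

Under do(T=6), the mechanism T := 7 if V >= 6 else 8 is discarded; T is fixed at 6.
H = 3V + 2T + 3  [with V=1, T=6]  = 18

18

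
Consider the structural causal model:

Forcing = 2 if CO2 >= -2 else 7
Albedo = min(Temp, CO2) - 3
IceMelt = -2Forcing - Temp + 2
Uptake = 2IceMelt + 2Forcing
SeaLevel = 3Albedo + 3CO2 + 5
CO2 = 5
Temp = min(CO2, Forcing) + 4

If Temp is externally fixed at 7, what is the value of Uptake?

The intervention breaks the incoming arrows to Temp: Temp = min(CO2, Forcing) + 4 no longer applies, and Temp = 7.
Forcing = 2 if CO2 >= -2 else 7  [with CO2=5]  = 2
IceMelt = -2Forcing - Temp + 2  [with Forcing=2, Temp=7]  = -9
Uptake = 2IceMelt + 2Forcing  [with IceMelt=-9, Forcing=2]  = -14

-14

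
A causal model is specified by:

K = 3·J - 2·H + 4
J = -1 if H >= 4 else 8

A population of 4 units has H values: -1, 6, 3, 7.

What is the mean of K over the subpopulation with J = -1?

Conditioning on J=-1 selects the 2 unit(s) with H ∈ {6, 7}. Their K values: -11, -13. Mean = -12.

-12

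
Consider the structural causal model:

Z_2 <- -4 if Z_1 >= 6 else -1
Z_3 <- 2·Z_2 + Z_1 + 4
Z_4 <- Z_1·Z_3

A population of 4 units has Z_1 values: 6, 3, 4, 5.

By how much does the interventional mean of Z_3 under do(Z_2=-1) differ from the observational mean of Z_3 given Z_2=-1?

Under do(Z_2=-1), Z_2's equation is replaced by Z_2=-1 for every unit. Per-unit Z_3: 8, 5, 6, 7. Mean = 6.5.
Observing Z_2=-1 restricts to units where Z_2's equation naturally yields -1: Z_1 ∈ {3, 4, 5}. In that subpopulation Z_3 = 5, 6, 7, mean 6.
Difference = 6.5 − 6 = 0.5.

0.5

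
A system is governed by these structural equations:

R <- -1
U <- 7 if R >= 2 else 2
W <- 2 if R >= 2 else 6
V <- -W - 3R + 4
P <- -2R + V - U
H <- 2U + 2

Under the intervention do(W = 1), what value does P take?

6

do(W=1) replaces the equation W <- 2 if R >= 2 else 6 with the constant W = 1.
U = 7 if R >= 2 else 2  [with R=-1]  = 2
V = -W - 3R + 4  [with W=1, R=-1]  = 6
P = -2R + V - U  [with R=-1, V=6, U=2]  = 6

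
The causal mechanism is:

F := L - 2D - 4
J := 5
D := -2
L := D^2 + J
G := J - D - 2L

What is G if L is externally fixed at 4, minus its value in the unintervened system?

10

do(L=4) replaces the equation L := D^2 + J with the constant L = 4.
G = J - D - 2L  [with J=5, D=-2, L=4]  = -1
Without intervention: L = D^2 + J  [with D=-2, J=5]  = 9; G = J - D - 2L  [with J=5, D=-2, L=9]  = -11.
Change = -1 − (-11) = 10.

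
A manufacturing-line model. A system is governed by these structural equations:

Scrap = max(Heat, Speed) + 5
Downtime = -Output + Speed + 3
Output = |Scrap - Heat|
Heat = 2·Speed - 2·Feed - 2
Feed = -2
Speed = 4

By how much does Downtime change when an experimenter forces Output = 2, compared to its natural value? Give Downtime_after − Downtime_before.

3

The intervention breaks the incoming arrows to Output: Output = |Scrap - Heat| no longer applies, and Output = 2.
Downtime = -Output + Speed + 3  [with Output=2, Speed=4]  = 5
Without intervention: Heat = 2·Speed - 2·Feed - 2  [with Speed=4, Feed=-2]  = 10; Scrap = max(Heat, Speed) + 5  [with Heat=10, Speed=4]  = 15; Output = |Scrap - Heat|  [with Scrap=15, Heat=10]  = 5; Downtime = -Output + Speed + 3  [with Output=5, Speed=4]  = 2.
Change = 5 − 2 = 3.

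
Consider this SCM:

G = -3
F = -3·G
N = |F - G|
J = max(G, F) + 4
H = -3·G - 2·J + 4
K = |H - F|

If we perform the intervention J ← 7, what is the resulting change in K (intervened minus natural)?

-12

Under do(J=7), the mechanism J = max(G, F) + 4 is discarded; J is fixed at 7.
F = -3·G  [with G=-3]  = 9
H = -3·G - 2·J + 4  [with G=-3, J=7]  = -1
K = |H - F|  [with H=-1, F=9]  = 10
Without intervention: F = -3·G  [with G=-3]  = 9; J = max(G, F) + 4  [with G=-3, F=9]  = 13; H = -3·G - 2·J + 4  [with G=-3, J=13]  = -13; K = |H - F|  [with H=-13, F=9]  = 22.
Change = 10 − 22 = -12.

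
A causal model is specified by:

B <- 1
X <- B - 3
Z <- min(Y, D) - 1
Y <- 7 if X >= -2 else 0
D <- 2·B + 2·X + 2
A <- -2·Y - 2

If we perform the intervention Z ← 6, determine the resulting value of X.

Under do(Z=6), the mechanism Z <- min(Y, D) - 1 is discarded; Z is fixed at 6.
No directed path runs from Z to X, so X keeps its natural value.
X = B - 3  [with B=1]  = -2

-2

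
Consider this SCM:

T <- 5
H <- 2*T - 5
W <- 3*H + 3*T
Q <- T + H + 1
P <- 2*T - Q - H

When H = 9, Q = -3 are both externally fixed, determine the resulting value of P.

4

Setting H = 9, Q = -3 by intervention discards those variables' equations.
P = 2*T - Q - H  [with T=5, Q=-3, H=9]  = 4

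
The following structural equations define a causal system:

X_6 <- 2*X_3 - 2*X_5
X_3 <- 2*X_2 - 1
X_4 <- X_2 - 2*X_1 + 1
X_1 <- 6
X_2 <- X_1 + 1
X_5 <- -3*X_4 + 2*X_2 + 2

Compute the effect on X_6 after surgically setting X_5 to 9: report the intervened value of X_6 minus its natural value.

38

The intervention breaks the incoming arrows to X_5: X_5 <- -3*X_4 + 2*X_2 + 2 no longer applies, and X_5 = 9.
X_2 = X_1 + 1  [with X_1=6]  = 7
X_3 = 2*X_2 - 1  [with X_2=7]  = 13
X_6 = 2*X_3 - 2*X_5  [with X_3=13, X_5=9]  = 8
Without intervention: X_2 = X_1 + 1  [with X_1=6]  = 7; X_3 = 2*X_2 - 1  [with X_2=7]  = 13; X_4 = X_2 - 2*X_1 + 1  [with X_2=7, X_1=6]  = -4; X_5 = -3*X_4 + 2*X_2 + 2  [with X_4=-4, X_2=7]  = 28; X_6 = 2*X_3 - 2*X_5  [with X_3=13, X_5=28]  = -30.
Change = 8 − (-30) = 38.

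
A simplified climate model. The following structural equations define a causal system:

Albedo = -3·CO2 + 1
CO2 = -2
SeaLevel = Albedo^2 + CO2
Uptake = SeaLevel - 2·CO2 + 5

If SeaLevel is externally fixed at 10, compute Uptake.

19

The intervention breaks the incoming arrows to SeaLevel: SeaLevel = Albedo^2 + CO2 no longer applies, and SeaLevel = 10.
Uptake = SeaLevel - 2·CO2 + 5  [with SeaLevel=10, CO2=-2]  = 19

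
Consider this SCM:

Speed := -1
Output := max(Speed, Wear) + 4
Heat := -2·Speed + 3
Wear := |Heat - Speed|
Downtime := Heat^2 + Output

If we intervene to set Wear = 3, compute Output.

The intervention breaks the incoming arrows to Wear: Wear := |Heat - Speed| no longer applies, and Wear = 3.
Output = max(Speed, Wear) + 4  [with Speed=-1, Wear=3]  = 7

7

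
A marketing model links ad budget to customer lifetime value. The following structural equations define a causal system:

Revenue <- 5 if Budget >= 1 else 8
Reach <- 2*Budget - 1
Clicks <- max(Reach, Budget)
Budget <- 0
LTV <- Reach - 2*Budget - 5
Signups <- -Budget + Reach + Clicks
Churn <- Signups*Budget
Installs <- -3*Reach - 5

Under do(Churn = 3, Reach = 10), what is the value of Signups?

The joint intervention fixes Churn = 3, Reach = 10, removing each variable's own equation.
Clicks = max(Reach, Budget)  [with Reach=10, Budget=0]  = 10
Signups = -Budget + Reach + Clicks  [with Budget=0, Reach=10, Clicks=10]  = 20

20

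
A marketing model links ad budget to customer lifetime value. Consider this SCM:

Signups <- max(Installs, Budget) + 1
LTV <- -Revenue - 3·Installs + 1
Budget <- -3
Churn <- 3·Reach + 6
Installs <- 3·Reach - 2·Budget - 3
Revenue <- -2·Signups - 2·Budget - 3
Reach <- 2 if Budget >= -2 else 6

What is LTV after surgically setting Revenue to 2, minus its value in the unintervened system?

-43

Intervening sets Revenue = 2 and removes its equation (Revenue <- -2·Signups - 2·Budget - 3).
Reach = 2 if Budget >= -2 else 6  [with Budget=-3]  = 6
Installs = 3·Reach - 2·Budget - 3  [with Reach=6, Budget=-3]  = 21
LTV = -Revenue - 3·Installs + 1  [with Revenue=2, Installs=21]  = -64
Without intervention: Reach = 2 if Budget >= -2 else 6  [with Budget=-3]  = 6; Installs = 3·Reach - 2·Budget - 3  [with Reach=6, Budget=-3]  = 21; Signups = max(Installs, Budget) + 1  [with Installs=21, Budget=-3]  = 22; Revenue = -2·Signups - 2·Budget - 3  [with Signups=22, Budget=-3]  = -41; LTV = -Revenue - 3·Installs + 1  [with Revenue=-41, Installs=21]  = -21.
Change = -64 − (-21) = -43.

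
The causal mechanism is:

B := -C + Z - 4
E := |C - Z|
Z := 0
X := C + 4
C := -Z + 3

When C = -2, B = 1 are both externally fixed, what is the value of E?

2

Under do(C = -2, B = 1), each intervened variable's structural equation is replaced by its fixed value.
E = |C - Z|  [with C=-2, Z=0]  = 2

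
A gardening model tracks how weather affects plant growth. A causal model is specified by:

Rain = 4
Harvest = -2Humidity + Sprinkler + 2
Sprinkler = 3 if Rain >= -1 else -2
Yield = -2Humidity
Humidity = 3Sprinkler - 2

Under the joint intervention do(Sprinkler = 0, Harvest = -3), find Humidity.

-2

Under do(Sprinkler = 0, Harvest = -3), each intervened variable's structural equation is replaced by its fixed value.
Humidity = 3Sprinkler - 2  [with Sprinkler=0]  = -2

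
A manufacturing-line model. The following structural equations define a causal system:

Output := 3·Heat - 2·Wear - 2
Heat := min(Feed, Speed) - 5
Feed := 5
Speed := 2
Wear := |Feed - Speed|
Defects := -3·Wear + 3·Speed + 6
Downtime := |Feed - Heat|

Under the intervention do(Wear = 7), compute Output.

Under do(Wear=7), the mechanism Wear := |Feed - Speed| is discarded; Wear is fixed at 7.
Heat = min(Feed, Speed) - 5  [with Feed=5, Speed=2]  = -3
Output = 3·Heat - 2·Wear - 2  [with Heat=-3, Wear=7]  = -25

-25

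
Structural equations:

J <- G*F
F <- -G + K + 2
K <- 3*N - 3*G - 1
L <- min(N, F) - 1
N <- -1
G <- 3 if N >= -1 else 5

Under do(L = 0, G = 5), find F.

Setting L = 0, G = 5 by intervention discards those variables' equations.
K = 3*N - 3*G - 1  [with N=-1, G=5]  = -19
F = -G + K + 2  [with G=5, K=-19]  = -22

-22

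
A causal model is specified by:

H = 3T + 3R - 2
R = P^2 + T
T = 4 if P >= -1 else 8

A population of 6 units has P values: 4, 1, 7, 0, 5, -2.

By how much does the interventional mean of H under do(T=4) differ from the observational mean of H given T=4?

-7.1

The intervention sets T=4 in all 6 units regardless of P. Recomputing H per unit gives 70, 25, 169, 22, 97, 34; average 69.5.
E[H|T=4] averages over only the 5 units with T=4 (P = 4, 1, 7, 0, 5): H = 70, 25, 169, 22, 97, mean 76.6.
Difference = 69.5 − 76.6 = -7.1.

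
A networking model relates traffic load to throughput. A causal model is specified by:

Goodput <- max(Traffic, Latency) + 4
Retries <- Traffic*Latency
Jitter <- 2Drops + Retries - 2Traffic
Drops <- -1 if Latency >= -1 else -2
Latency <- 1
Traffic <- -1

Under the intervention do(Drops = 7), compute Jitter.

do(Drops=7) replaces the equation Drops <- -1 if Latency >= -1 else -2 with the constant Drops = 7.
Retries = Traffic*Latency  [with Traffic=-1, Latency=1]  = -1
Jitter = 2Drops + Retries - 2Traffic  [with Drops=7, Retries=-1, Traffic=-1]  = 15

15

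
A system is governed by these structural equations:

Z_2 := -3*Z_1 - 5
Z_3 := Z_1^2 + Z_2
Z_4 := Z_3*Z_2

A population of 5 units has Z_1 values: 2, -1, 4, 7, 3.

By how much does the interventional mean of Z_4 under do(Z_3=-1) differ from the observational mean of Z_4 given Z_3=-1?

4.5

Every unit gets Z_3=-1 under the intervention. Z_4 values become 11, 2, 17, 26, 14; E[Z_4|do(Z_3=-1)] = 14.
Observing Z_3=-1 restricts to units where Z_3's equation naturally yields -1: Z_1 ∈ {-1, 4}. In that subpopulation Z_4 = 2, 17, mean 9.5.
Difference = 14 − 9.5 = 4.5.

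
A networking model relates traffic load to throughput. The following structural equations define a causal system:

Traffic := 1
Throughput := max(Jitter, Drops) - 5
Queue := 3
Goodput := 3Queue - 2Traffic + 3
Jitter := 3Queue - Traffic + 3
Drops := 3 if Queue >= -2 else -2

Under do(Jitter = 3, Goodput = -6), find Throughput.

-2

Setting Jitter = 3, Goodput = -6 by intervention discards those variables' equations.
Drops = 3 if Queue >= -2 else -2  [with Queue=3]  = 3
Throughput = max(Jitter, Drops) - 5  [with Jitter=3, Drops=3]  = -2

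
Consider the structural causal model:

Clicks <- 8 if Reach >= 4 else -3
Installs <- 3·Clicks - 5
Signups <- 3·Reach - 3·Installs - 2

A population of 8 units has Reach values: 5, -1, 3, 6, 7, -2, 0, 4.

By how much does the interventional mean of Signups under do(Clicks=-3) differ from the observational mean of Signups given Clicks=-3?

The intervention sets Clicks=-3 in all 8 units regardless of Reach. Recomputing Signups per unit gives 55, 37, 49, 58, 61, 34, 40, 52; average 48.25.
E[Signups|Clicks=-3] averages over only the 4 units with Clicks=-3 (Reach = -1, 3, -2, 0): Signups = 37, 49, 34, 40, mean 40.
Difference = 48.25 − 40 = 8.25.

8.25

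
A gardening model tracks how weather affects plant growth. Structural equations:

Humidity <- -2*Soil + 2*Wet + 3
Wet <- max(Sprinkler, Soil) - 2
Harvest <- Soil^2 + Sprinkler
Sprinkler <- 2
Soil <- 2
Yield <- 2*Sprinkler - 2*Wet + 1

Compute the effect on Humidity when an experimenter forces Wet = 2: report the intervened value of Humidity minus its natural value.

4

The intervention breaks the incoming arrows to Wet: Wet <- max(Sprinkler, Soil) - 2 no longer applies, and Wet = 2.
Humidity = -2*Soil + 2*Wet + 3  [with Soil=2, Wet=2]  = 3
Without intervention: Wet = max(Sprinkler, Soil) - 2  [with Sprinkler=2, Soil=2]  = 0; Humidity = -2*Soil + 2*Wet + 3  [with Soil=2, Wet=0]  = -1.
Change = 3 − (-1) = 4.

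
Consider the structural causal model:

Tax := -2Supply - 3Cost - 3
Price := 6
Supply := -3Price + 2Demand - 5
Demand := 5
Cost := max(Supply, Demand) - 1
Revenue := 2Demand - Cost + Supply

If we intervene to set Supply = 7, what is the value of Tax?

-35

The intervention breaks the incoming arrows to Supply: Supply := -3Price + 2Demand - 5 no longer applies, and Supply = 7.
Cost = max(Supply, Demand) - 1  [with Supply=7, Demand=5]  = 6
Tax = -2Supply - 3Cost - 3  [with Supply=7, Cost=6]  = -35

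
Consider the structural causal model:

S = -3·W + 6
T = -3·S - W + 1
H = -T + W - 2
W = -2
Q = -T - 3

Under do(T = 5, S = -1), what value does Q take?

-8

Setting T = 5, S = -1 by intervention discards those variables' equations.
Q = -T - 3  [with T=5]  = -8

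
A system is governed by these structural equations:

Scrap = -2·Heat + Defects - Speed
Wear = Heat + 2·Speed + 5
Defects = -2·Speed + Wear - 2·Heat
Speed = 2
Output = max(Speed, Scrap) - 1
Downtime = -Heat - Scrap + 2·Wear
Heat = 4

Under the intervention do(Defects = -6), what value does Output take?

Under do(Defects=-6), the mechanism Defects = -2·Speed + Wear - 2·Heat is discarded; Defects is fixed at -6.
Scrap = -2·Heat + Defects - Speed  [with Heat=4, Defects=-6, Speed=2]  = -16
Output = max(Speed, Scrap) - 1  [with Speed=2, Scrap=-16]  = 1

1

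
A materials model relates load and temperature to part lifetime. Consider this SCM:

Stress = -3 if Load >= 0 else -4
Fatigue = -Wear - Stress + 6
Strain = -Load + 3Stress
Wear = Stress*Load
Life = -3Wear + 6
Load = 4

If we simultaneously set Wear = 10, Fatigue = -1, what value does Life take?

-24

The joint intervention fixes Wear = 10, Fatigue = -1, removing each variable's own equation.
Life = -3Wear + 6  [with Wear=10]  = -24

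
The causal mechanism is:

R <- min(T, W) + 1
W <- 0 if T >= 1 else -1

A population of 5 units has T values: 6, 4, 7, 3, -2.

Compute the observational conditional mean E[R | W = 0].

Conditioning on W=0 selects the 4 unit(s) with T ∈ {6, 4, 7, 3}. Their R values: 1, 1, 1, 1. Mean = 1.

1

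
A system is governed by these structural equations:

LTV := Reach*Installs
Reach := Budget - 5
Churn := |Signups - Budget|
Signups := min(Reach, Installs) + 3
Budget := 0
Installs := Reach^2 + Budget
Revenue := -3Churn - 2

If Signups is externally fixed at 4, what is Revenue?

-14

Under do(Signups=4), the mechanism Signups := min(Reach, Installs) + 3 is discarded; Signups is fixed at 4.
Churn = |Signups - Budget|  [with Signups=4, Budget=0]  = 4
Revenue = -3Churn - 2  [with Churn=4]  = -14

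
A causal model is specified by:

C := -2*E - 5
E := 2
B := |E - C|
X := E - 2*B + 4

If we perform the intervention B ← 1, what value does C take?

Under do(B=1), the mechanism B := |E - C| is discarded; B is fixed at 1.
Since C is not a descendant of the intervened variable, it is unaffected.
C = -2*E - 5  [with E=2]  = -9

-9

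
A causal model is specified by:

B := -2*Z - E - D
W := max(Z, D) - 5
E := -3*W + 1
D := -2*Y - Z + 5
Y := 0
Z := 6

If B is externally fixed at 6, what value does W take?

do(B=6) replaces the equation B := -2*Z - E - D with the constant B = 6.
No directed path runs from B to W, so W keeps its natural value.
D = -2*Y - Z + 5  [with Y=0, Z=6]  = -1
W = max(Z, D) - 5  [with Z=6, D=-1]  = 1

1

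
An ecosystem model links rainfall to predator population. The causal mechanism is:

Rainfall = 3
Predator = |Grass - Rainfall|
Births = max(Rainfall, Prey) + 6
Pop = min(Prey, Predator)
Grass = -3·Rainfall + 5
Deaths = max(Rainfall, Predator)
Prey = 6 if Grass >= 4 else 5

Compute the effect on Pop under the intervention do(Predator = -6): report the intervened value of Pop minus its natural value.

The intervention breaks the incoming arrows to Predator: Predator = |Grass - Rainfall| no longer applies, and Predator = -6.
Grass = -3·Rainfall + 5  [with Rainfall=3]  = -4
Prey = 6 if Grass >= 4 else 5  [with Grass=-4]  = 5
Pop = min(Prey, Predator)  [with Prey=5, Predator=-6]  = -6
Without intervention: Grass = -3·Rainfall + 5  [with Rainfall=3]  = -4; Prey = 6 if Grass >= 4 else 5  [with Grass=-4]  = 5; Predator = |Grass - Rainfall|  [with Grass=-4, Rainfall=3]  = 7; Pop = min(Prey, Predator)  [with Prey=5, Predator=7]  = 5.
Change = -6 − 5 = -11.

-11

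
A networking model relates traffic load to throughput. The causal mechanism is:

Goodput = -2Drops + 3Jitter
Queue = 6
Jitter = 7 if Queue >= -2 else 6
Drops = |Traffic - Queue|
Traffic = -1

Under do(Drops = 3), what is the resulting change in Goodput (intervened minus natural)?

do(Drops=3) replaces the equation Drops = |Traffic - Queue| with the constant Drops = 3.
Jitter = 7 if Queue >= -2 else 6  [with Queue=6]  = 7
Goodput = -2Drops + 3Jitter  [with Drops=3, Jitter=7]  = 15
Without intervention: Drops = |Traffic - Queue|  [with Traffic=-1, Queue=6]  = 7; Jitter = 7 if Queue >= -2 else 6  [with Queue=6]  = 7; Goodput = -2Drops + 3Jitter  [with Drops=7, Jitter=7]  = 7.
Change = 15 − 7 = 8.

8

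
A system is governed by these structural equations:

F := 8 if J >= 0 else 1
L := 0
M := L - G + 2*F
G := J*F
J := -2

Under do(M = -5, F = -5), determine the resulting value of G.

10

Under do(M = -5, F = -5), each intervened variable's structural equation is replaced by its fixed value.
G = J*F  [with J=-2, F=-5]  = 10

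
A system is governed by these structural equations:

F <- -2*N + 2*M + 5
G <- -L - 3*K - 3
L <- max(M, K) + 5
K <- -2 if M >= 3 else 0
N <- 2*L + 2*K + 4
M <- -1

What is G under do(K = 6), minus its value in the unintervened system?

do(K=6) replaces the equation K <- -2 if M >= 3 else 0 with the constant K = 6.
L = max(M, K) + 5  [with M=-1, K=6]  = 11
G = -L - 3*K - 3  [with L=11, K=6]  = -32
Without intervention: K = -2 if M >= 3 else 0  [with M=-1]  = 0; L = max(M, K) + 5  [with M=-1, K=0]  = 5; G = -L - 3*K - 3  [with L=5, K=0]  = -8.
Change = -32 − (-8) = -24.

-24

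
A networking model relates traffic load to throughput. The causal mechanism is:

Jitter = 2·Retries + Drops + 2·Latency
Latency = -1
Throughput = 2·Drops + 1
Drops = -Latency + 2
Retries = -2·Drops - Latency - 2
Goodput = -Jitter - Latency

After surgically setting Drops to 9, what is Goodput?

Under do(Drops=9), the mechanism Drops = -Latency + 2 is discarded; Drops is fixed at 9.
Retries = -2·Drops - Latency - 2  [with Drops=9, Latency=-1]  = -19
Jitter = 2·Retries + Drops + 2·Latency  [with Retries=-19, Drops=9, Latency=-1]  = -31
Goodput = -Jitter - Latency  [with Jitter=-31, Latency=-1]  = 32

32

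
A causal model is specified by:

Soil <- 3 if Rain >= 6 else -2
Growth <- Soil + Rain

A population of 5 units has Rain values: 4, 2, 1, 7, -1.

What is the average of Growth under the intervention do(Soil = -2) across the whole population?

Every unit gets Soil=-2 under the intervention. Growth values become 2, 0, -1, 5, -3; E[Growth|do(Soil=-2)] = 0.6.

0.6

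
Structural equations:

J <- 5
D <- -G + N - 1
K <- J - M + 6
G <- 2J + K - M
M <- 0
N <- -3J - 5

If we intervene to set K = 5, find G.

15

The intervention breaks the incoming arrows to K: K <- J - M + 6 no longer applies, and K = 5.
G = 2J + K - M  [with J=5, K=5, M=0]  = 15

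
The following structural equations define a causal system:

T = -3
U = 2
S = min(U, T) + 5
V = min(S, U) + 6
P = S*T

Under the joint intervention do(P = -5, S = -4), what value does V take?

2

Under do(P = -5, S = -4), each intervened variable's structural equation is replaced by its fixed value.
V = min(S, U) + 6  [with S=-4, U=2]  = 2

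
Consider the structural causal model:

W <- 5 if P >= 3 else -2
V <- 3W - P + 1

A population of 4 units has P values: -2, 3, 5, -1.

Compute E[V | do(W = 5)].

do(W=5) breaks W's dependence on P. With W=5 fixed, V across the units is 18, 13, 11, 17, mean 14.75.

14.75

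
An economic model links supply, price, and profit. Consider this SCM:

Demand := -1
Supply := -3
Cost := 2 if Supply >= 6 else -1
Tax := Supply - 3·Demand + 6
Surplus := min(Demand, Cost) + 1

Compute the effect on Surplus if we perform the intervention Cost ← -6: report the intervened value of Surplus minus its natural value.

-5

do(Cost=-6) replaces the equation Cost := 2 if Supply >= 6 else -1 with the constant Cost = -6.
Surplus = min(Demand, Cost) + 1  [with Demand=-1, Cost=-6]  = -5
Without intervention: Cost = 2 if Supply >= 6 else -1  [with Supply=-3]  = -1; Surplus = min(Demand, Cost) + 1  [with Demand=-1, Cost=-1]  = 0.
Change = -5 − 0 = -5.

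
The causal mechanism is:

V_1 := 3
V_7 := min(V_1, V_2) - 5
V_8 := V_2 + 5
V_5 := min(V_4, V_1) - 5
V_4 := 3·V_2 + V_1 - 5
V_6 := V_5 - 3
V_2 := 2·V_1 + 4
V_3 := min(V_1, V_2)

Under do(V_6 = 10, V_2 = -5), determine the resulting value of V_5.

The joint intervention fixes V_6 = 10, V_2 = -5, removing each variable's own equation.
V_4 = 3·V_2 + V_1 - 5  [with V_2=-5, V_1=3]  = -17
V_5 = min(V_4, V_1) - 5  [with V_4=-17, V_1=3]  = -22

-22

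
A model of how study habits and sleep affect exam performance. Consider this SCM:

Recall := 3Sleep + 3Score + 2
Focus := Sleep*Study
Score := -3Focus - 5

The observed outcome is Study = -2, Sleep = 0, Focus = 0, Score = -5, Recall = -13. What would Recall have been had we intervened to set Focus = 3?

do(Focus=3) replaces the equation Focus := Sleep*Study with the constant Focus = 3.
Score = -3Focus - 5  [with Focus=3]  = -14
Recall = 3Sleep + 3Score + 2  [with Sleep=0, Score=-14]  = -40

-40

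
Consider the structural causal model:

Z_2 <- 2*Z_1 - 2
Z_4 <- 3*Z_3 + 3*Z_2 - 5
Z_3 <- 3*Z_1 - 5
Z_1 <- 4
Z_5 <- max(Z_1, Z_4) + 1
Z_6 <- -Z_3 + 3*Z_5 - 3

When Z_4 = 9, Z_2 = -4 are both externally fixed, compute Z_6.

The joint intervention fixes Z_4 = 9, Z_2 = -4, removing each variable's own equation.
Z_3 = 3*Z_1 - 5  [with Z_1=4]  = 7
Z_5 = max(Z_1, Z_4) + 1  [with Z_1=4, Z_4=9]  = 10
Z_6 = -Z_3 + 3*Z_5 - 3  [with Z_3=7, Z_5=10]  = 20

20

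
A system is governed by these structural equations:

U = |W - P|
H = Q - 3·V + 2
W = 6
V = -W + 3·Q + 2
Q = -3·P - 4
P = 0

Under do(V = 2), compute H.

Under do(V=2), the mechanism V = -W + 3·Q + 2 is discarded; V is fixed at 2.
Q = -3·P - 4  [with P=0]  = -4
H = Q - 3·V + 2  [with Q=-4, V=2]  = -8

-8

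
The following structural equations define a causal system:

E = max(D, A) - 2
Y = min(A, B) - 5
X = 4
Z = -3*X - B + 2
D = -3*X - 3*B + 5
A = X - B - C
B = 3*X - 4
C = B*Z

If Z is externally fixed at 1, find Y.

The intervention breaks the incoming arrows to Z: Z = -3*X - B + 2 no longer applies, and Z = 1.
B = 3*X - 4  [with X=4]  = 8
C = B*Z  [with B=8, Z=1]  = 8
A = X - B - C  [with X=4, B=8, C=8]  = -12
Y = min(A, B) - 5  [with A=-12, B=8]  = -17

-17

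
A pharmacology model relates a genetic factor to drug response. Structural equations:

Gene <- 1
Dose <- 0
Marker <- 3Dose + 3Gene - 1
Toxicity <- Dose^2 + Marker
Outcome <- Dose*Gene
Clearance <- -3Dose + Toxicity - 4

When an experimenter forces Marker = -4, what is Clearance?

do(Marker=-4) replaces the equation Marker <- 3Dose + 3Gene - 1 with the constant Marker = -4.
Toxicity = Dose^2 + Marker  [with Dose=0, Marker=-4]  = -4
Clearance = -3Dose + Toxicity - 4  [with Dose=0, Toxicity=-4]  = -8

-8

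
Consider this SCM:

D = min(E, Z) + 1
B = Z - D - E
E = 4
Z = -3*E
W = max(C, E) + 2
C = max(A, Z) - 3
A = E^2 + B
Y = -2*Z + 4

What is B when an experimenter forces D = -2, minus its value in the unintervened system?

The intervention breaks the incoming arrows to D: D = min(E, Z) + 1 no longer applies, and D = -2.
Z = -3*E  [with E=4]  = -12
B = Z - D - E  [with Z=-12, D=-2, E=4]  = -14
Without intervention: Z = -3*E  [with E=4]  = -12; D = min(E, Z) + 1  [with E=4, Z=-12]  = -11; B = Z - D - E  [with Z=-12, D=-11, E=4]  = -5.
Change = -14 − (-5) = -9.

-9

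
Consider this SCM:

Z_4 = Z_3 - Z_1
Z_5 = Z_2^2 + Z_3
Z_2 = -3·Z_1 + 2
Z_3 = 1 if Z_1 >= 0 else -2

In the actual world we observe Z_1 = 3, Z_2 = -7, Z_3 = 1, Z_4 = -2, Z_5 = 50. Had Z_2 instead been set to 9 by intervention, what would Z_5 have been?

82

do(Z_2=9) replaces the equation Z_2 = -3·Z_1 + 2 with the constant Z_2 = 9.
Z_3 = 1 if Z_1 >= 0 else -2  [with Z_1=3]  = 1
Z_5 = Z_2^2 + Z_3  [with Z_2=9, Z_3=1]  = 82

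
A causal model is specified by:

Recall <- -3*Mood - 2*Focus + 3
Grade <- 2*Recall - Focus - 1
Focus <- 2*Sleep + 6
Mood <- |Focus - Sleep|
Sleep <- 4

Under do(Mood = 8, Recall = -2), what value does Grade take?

Setting Mood = 8, Recall = -2 by intervention discards those variables' equations.
Focus = 2*Sleep + 6  [with Sleep=4]  = 14
Grade = 2*Recall - Focus - 1  [with Recall=-2, Focus=14]  = -19

-19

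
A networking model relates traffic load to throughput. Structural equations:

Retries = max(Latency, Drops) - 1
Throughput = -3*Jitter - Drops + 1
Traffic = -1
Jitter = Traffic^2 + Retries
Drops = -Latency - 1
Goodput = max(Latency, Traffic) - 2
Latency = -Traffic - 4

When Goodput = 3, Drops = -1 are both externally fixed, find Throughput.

5

Setting Goodput = 3, Drops = -1 by intervention discards those variables' equations.
Latency = -Traffic - 4  [with Traffic=-1]  = -3
Retries = max(Latency, Drops) - 1  [with Latency=-3, Drops=-1]  = -2
Jitter = Traffic^2 + Retries  [with Traffic=-1, Retries=-2]  = -1
Throughput = -3*Jitter - Drops + 1  [with Jitter=-1, Drops=-1]  = 5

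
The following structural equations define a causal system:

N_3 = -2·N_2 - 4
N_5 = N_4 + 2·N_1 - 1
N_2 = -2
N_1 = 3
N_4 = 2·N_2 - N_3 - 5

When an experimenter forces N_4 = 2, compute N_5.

Intervening sets N_4 = 2 and removes its equation (N_4 = 2·N_2 - N_3 - 5).
N_5 = N_4 + 2·N_1 - 1  [with N_4=2, N_1=3]  = 7

7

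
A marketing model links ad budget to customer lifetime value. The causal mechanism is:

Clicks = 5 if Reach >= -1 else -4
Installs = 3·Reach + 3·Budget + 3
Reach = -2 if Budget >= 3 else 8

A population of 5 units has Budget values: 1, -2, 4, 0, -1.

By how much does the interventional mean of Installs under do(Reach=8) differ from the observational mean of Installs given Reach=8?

The intervention sets Reach=8 in all 5 units regardless of Budget. Recomputing Installs per unit gives 30, 21, 39, 27, 24; average 28.2.
E[Installs|Reach=8] averages over only the 4 units with Reach=8 (Budget = 1, -2, 0, -1): Installs = 30, 21, 27, 24, mean 25.5.
Difference = 28.2 − 25.5 = 2.7.

2.7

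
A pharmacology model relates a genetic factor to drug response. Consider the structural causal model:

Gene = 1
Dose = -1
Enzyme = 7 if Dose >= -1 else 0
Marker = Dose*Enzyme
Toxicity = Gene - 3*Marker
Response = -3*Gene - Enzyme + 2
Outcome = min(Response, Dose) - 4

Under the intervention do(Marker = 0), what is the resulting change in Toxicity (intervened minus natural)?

Under do(Marker=0), the mechanism Marker = Dose*Enzyme is discarded; Marker is fixed at 0.
Toxicity = Gene - 3*Marker  [with Gene=1, Marker=0]  = 1
Without intervention: Enzyme = 7 if Dose >= -1 else 0  [with Dose=-1]  = 7; Marker = Dose*Enzyme  [with Dose=-1, Enzyme=7]  = -7; Toxicity = Gene - 3*Marker  [with Gene=1, Marker=-7]  = 22.
Change = 1 − 22 = -21.

-21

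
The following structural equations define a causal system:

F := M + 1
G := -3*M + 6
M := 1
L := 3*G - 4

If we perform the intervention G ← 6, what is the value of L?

14

The intervention breaks the incoming arrows to G: G := -3*M + 6 no longer applies, and G = 6.
L = 3*G - 4  [with G=6]  = 14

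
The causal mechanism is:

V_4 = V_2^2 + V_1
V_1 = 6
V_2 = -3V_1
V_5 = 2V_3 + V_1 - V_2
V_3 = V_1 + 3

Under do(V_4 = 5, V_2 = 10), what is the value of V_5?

14

The joint intervention fixes V_4 = 5, V_2 = 10, removing each variable's own equation.
V_3 = V_1 + 3  [with V_1=6]  = 9
V_5 = 2V_3 + V_1 - V_2  [with V_3=9, V_1=6, V_2=10]  = 14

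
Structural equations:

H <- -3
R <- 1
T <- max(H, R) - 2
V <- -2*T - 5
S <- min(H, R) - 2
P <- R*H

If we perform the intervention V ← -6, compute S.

-5

Intervening sets V = -6 and removes its equation (V <- -2*T - 5).
No directed path runs from V to S, so S keeps its natural value.
S = min(H, R) - 2  [with H=-3, R=1]  = -5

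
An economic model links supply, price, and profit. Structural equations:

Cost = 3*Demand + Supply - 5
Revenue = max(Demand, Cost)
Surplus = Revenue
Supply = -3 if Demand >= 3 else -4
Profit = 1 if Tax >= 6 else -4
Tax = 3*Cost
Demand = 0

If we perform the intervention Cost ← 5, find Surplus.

The intervention breaks the incoming arrows to Cost: Cost = 3*Demand + Supply - 5 no longer applies, and Cost = 5.
Revenue = max(Demand, Cost)  [with Demand=0, Cost=5]  = 5
Surplus = Revenue  [with Revenue=5]  = 5

5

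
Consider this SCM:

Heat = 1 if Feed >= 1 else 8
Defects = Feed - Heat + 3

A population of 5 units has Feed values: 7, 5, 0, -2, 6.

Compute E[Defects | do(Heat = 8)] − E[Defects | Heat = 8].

Every unit gets Heat=8 under the intervention. Defects values become 2, 0, -5, -7, 1; E[Defects|do(Heat=8)] = -1.8.
Observing Heat=8 restricts to units where Heat's equation naturally yields 8: Feed ∈ {0, -2}. In that subpopulation Defects = -5, -7, mean -6.
Difference = -1.8 − (-6) = 4.2.

4.2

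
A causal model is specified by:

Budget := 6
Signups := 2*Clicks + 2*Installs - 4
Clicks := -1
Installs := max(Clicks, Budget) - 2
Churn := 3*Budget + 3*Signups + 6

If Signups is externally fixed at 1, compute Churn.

Intervening sets Signups = 1 and removes its equation (Signups := 2*Clicks + 2*Installs - 4).
Churn = 3*Budget + 3*Signups + 6  [with Budget=6, Signups=1]  = 27

27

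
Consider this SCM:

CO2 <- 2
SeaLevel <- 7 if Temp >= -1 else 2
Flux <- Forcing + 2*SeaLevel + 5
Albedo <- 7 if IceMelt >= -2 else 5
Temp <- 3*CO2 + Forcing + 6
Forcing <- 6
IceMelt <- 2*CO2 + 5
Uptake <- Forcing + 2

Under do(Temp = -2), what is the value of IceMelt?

The intervention breaks the incoming arrows to Temp: Temp <- 3*CO2 + Forcing + 6 no longer applies, and Temp = -2.
IceMelt is not downstream of the intervention, so its value is determined by the original equations.
IceMelt = 2*CO2 + 5  [with CO2=2]  = 9

9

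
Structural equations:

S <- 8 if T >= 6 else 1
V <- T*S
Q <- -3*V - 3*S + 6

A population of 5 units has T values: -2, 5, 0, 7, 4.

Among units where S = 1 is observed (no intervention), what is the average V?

Observing S=1 restricts to units where S's equation naturally yields 1: T ∈ {-2, 5, 0, 4}. In that subpopulation V = -2, 5, 0, 4, mean 1.75.

1.75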